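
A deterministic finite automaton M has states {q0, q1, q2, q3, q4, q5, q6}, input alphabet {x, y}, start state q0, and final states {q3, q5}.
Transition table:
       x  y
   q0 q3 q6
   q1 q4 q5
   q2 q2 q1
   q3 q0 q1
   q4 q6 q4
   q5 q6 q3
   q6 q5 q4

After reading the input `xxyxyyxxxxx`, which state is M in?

q5

q0 --x--> q3
q3 --x--> q0
q0 --y--> q6
q6 --x--> q5
q5 --y--> q3
q3 --y--> q1
q1 --x--> q4
q4 --x--> q6
q6 --x--> q5
q5 --x--> q6
q6 --x--> q5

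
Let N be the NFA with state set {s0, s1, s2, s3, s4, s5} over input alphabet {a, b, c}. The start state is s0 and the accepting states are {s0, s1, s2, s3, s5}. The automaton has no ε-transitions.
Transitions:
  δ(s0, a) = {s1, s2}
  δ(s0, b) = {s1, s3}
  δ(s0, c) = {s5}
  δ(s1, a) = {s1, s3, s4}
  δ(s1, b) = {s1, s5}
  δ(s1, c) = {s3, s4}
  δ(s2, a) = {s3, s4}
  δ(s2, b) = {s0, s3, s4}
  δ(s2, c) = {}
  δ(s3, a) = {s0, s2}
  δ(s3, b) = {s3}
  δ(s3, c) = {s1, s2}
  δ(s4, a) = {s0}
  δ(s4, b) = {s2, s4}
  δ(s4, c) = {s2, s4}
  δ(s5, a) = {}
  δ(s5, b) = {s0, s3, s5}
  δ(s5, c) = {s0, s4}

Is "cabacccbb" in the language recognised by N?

rejected

Start: {s0}
read c: {s5}
read a: {}
The reachable set is empty and stays empty for the remaining 7 symbols.
Reachable ∩ accepting = {} — empty.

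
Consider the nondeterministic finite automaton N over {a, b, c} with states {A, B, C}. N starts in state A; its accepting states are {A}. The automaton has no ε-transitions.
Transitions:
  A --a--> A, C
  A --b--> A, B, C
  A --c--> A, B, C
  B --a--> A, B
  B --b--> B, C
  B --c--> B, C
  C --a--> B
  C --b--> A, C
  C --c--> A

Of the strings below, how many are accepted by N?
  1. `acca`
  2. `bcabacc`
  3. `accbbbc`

3

`acca`: accepted
`bcabacc`: accepted
`accbbbc`: accepted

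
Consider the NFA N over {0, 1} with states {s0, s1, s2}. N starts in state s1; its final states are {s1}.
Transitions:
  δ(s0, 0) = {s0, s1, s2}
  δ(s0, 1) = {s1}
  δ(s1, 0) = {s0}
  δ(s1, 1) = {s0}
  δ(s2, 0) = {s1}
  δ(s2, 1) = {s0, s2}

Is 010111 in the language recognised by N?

Start: {s1}
read 0: {s0}
read 1: {s1}
read 0: {s0}
read 1: {s1}
read 1: {s0}
read 1: {s1}
Reachable ∩ accepting = {s1} — nonempty.

accepted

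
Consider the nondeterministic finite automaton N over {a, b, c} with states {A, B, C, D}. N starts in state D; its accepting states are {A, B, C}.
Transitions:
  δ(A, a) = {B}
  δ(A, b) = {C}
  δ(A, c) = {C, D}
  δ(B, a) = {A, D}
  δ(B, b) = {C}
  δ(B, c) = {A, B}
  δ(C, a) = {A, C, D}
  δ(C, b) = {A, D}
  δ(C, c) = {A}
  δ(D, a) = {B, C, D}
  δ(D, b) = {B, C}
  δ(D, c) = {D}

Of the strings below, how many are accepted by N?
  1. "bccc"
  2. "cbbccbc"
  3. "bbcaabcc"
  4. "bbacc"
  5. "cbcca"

5

"bccc": accepted
"cbbccbc": accepted
"bbcaabcc": accepted
"bbacc": accepted
"cbcca": accepted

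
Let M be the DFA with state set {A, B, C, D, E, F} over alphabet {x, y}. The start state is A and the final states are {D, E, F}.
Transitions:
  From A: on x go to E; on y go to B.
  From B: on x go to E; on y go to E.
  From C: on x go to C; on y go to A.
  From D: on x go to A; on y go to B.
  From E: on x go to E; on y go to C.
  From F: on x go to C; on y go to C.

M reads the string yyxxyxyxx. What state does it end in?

E

A --y--> B
B --y--> E
E --x--> E
E --x--> E
E --y--> C
C --x--> C
C --y--> A
A --x--> E
E --x--> E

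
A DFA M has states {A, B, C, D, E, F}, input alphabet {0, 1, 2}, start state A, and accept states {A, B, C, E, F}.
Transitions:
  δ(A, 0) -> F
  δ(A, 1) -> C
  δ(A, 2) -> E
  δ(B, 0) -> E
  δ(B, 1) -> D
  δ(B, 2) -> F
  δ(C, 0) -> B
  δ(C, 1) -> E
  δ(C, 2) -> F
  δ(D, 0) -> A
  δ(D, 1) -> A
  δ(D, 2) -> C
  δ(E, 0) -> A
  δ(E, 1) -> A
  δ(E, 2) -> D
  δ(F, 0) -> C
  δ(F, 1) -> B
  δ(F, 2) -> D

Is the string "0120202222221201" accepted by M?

A --0--> F
F --1--> B
B --2--> F
F --0--> C
C --2--> F
F --0--> C
C --2--> F
F --2--> D
D --2--> C
C --2--> F
F --2--> D
D --2--> C
C --1--> E
E --2--> D
D --0--> A
A --1--> C
End in state C, which is an accepting state.

accepted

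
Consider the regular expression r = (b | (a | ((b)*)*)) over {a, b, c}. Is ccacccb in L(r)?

Neither b nor (a|((b)*)*) matches ccacccb.

no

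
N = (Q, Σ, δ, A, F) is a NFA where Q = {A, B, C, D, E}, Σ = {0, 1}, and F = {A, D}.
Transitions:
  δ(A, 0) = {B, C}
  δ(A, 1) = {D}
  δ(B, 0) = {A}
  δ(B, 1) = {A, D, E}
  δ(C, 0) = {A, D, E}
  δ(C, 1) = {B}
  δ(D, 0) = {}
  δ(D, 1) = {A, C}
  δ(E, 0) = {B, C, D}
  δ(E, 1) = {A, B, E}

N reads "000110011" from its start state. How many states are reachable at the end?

Start: {A}
read 0: {B, C}
read 0: {A, D, E}
read 0: {B, C, D}
read 1: {A, B, C, D, E}
read 1: {A, B, C, D, E}
read 0: {A, B, C, D, E}
read 0: {A, B, C, D, E}
read 1: {A, B, C, D, E}
read 1: {A, B, C, D, E}
Final reachable set {A, B, C, D, E} has 5 states.

5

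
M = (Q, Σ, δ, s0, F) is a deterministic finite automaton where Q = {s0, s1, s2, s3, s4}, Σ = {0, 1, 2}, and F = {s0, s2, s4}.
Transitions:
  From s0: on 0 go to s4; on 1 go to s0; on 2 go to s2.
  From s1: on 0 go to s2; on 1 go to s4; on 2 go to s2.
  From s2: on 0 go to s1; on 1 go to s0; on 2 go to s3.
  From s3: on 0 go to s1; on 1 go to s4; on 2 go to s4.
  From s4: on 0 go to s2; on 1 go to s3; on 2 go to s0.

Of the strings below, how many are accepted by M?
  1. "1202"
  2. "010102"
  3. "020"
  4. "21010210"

3

"1202": accepted
"010102": rejected
"020": accepted
"21010210": accepted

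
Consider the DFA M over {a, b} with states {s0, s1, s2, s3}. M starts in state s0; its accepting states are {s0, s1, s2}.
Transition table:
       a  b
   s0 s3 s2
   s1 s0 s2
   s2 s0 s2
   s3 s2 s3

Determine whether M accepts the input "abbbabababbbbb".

s0 --a--> s3
s3 --b--> s3
s3 --b--> s3
s3 --b--> s3
s3 --a--> s2
s2 --b--> s2
s2 --a--> s0
s0 --b--> s2
s2 --a--> s0
s0 --b--> s2
s2 --b--> s2
s2 --b--> s2
s2 --b--> s2
s2 --b--> s2
End in state s2, which is an accepting state.

accepted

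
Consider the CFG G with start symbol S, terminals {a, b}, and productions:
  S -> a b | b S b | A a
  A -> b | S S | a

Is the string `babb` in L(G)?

S ⇒ bSb ⇒ babb

yes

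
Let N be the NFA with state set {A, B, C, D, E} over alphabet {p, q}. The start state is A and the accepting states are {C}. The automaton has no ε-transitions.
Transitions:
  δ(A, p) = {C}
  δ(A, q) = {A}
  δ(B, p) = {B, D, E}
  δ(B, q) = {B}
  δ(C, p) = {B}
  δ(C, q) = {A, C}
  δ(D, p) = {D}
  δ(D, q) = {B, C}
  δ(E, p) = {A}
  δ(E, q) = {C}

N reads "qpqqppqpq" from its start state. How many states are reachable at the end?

2

Start: {A}
read q: {A}
read p: {C}
read q: {A, C}
read q: {A, C}
read p: {B, C}
read p: {B, D, E}
read q: {B, C}
read p: {B, D, E}
read q: {B, C}
Final reachable set {B, C} has 2 states.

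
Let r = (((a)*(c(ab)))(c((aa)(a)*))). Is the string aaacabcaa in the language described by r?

Split as aaacab·caa: ((a)*(c(ab))) matches aaacab and (c((aa)(a)*)) matches caa.

yes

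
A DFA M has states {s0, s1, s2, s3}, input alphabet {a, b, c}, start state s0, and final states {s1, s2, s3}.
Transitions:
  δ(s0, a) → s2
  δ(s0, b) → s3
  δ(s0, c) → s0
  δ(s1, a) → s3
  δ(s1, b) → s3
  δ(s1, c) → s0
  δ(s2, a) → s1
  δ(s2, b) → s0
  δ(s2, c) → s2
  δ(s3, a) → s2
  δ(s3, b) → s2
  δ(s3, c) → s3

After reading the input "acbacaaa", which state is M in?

s2

s0 --a--> s2
s2 --c--> s2
s2 --b--> s0
s0 --a--> s2
s2 --c--> s2
s2 --a--> s1
s1 --a--> s3
s3 --a--> s2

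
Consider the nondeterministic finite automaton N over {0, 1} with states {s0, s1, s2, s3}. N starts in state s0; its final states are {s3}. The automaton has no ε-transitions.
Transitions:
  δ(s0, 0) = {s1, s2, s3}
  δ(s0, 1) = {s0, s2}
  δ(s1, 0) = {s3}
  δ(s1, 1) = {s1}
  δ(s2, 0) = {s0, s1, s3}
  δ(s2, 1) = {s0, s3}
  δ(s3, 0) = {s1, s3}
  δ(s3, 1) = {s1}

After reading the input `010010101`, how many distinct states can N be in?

4

Start: {s0}
read 0: {s1, s2, s3}
read 1: {s0, s1, s3}
read 0: {s1, s2, s3}
read 0: {s0, s1, s3}
read 1: {s0, s1, s2}
read 0: {s0, s1, s2, s3}
read 1: {s0, s1, s2, s3}
read 0: {s0, s1, s2, s3}
read 1: {s0, s1, s2, s3}
Final reachable set {s0, s1, s2, s3} has 4 states.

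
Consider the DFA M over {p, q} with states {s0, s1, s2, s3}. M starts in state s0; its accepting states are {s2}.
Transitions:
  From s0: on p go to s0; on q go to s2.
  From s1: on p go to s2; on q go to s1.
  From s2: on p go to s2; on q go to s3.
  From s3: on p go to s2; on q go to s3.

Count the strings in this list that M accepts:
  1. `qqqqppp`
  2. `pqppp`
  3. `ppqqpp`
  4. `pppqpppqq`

`qqqqppp`: accepted
`pqppp`: accepted
`ppqqpp`: accepted
`pppqpppqq`: rejected

3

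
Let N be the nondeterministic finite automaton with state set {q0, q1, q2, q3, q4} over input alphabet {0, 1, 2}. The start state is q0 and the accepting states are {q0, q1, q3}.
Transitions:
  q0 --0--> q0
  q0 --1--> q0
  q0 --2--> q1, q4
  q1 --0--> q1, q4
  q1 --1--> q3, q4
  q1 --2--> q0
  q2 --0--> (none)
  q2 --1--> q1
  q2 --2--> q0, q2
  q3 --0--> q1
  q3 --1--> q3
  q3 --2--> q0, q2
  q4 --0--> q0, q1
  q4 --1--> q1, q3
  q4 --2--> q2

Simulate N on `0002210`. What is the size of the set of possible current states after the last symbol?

Start: {q0}
read 0: {q0}
read 0: {q0}
read 0: {q0}
read 2: {q1, q4}
read 2: {q0, q2}
read 1: {q0, q1}
read 0: {q0, q1, q4}
Final reachable set {q0, q1, q4} has 3 states.

3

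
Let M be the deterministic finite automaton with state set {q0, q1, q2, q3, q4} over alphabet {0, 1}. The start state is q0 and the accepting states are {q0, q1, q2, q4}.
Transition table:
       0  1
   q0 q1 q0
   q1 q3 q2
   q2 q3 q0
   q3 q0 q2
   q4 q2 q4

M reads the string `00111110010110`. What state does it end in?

q1

q0 --0--> q1
q1 --0--> q3
q3 --1--> q2
q2 --1--> q0
q0 --1--> q0
q0 --1--> q0
q0 --1--> q0
q0 --0--> q1
q1 --0--> q3
q3 --1--> q2
q2 --0--> q3
q3 --1--> q2
q2 --1--> q0
q0 --0--> q1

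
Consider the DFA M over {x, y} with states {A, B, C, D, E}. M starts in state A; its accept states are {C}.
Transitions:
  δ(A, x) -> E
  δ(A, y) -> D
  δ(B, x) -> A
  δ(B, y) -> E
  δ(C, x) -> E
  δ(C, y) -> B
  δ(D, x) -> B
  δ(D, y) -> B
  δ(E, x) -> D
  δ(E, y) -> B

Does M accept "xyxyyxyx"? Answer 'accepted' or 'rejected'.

rejected

A --x--> E
E --y--> B
B --x--> A
A --y--> D
D --y--> B
B --x--> A
A --y--> D
D --x--> B
End in state B, which is not an accepting state.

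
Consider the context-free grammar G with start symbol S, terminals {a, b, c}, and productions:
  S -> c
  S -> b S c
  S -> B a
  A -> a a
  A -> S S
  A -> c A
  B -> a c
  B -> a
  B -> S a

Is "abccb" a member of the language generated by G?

no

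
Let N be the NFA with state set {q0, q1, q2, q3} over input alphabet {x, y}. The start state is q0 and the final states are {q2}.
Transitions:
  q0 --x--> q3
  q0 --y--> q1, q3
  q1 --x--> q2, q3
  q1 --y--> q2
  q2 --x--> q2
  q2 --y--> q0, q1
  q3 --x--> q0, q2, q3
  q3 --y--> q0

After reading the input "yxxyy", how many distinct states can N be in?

4

Start: {q0}
read y: {q1, q3}
read x: {q0, q2, q3}
read x: {q0, q2, q3}
read y: {q0, q1, q3}
read y: {q0, q1, q2, q3}
Final reachable set {q0, q1, q2, q3} has 4 states.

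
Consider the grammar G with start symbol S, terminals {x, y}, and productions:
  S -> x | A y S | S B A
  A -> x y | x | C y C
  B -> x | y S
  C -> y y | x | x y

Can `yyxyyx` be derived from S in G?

no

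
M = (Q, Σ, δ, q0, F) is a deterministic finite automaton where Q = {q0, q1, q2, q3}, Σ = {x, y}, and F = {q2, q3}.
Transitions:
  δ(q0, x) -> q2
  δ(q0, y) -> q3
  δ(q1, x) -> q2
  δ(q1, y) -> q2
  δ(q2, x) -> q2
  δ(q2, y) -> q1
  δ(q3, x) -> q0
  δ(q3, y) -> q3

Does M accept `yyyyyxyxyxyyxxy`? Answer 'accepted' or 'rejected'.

rejected

q0 --y--> q3
q3 --y--> q3
q3 --y--> q3
q3 --y--> q3
q3 --y--> q3
q3 --x--> q0
q0 --y--> q3
q3 --x--> q0
q0 --y--> q3
q3 --x--> q0
q0 --y--> q3
q3 --y--> q3
q3 --x--> q0
q0 --x--> q2
q2 --y--> q1
End in state q1, which is not an accepting state.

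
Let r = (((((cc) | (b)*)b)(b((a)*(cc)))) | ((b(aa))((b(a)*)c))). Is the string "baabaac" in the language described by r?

The right alternative ((b(aa))((b(a)*)c)) matches baabaac.

yes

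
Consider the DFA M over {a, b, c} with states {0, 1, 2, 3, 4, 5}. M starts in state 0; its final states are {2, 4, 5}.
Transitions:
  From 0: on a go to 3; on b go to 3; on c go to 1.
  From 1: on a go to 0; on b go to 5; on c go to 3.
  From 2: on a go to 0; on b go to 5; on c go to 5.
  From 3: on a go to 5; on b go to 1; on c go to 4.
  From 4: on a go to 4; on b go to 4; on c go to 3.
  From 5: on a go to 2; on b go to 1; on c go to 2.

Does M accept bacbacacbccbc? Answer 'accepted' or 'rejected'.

rejected

0 --b--> 3
3 --a--> 5
5 --c--> 2
2 --b--> 5
5 --a--> 2
2 --c--> 5
5 --a--> 2
2 --c--> 5
5 --b--> 1
1 --c--> 3
3 --c--> 4
4 --b--> 4
4 --c--> 3
End in state 3, which is not an accepting state.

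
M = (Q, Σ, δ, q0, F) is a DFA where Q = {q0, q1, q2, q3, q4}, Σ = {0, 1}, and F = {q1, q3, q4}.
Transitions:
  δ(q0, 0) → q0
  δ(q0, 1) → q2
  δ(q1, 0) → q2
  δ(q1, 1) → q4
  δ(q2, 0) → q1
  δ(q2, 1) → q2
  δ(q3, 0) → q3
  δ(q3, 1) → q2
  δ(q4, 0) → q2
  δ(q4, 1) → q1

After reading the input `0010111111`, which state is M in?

q1

q0 --0--> q0
q0 --0--> q0
q0 --1--> q2
q2 --0--> q1
q1 --1--> q4
q4 --1--> q1
q1 --1--> q4
q4 --1--> q1
q1 --1--> q4
q4 --1--> q1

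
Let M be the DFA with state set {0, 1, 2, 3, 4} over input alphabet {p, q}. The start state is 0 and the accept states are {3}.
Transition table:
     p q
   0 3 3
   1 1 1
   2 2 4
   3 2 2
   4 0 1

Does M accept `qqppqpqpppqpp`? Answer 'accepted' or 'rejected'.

0 --q--> 3
3 --q--> 2
2 --p--> 2
2 --p--> 2
2 --q--> 4
4 --p--> 0
0 --q--> 3
3 --p--> 2
2 --p--> 2
2 --p--> 2
2 --q--> 4
4 --p--> 0
0 --p--> 3
End in state 3, which is an accepting state.

accepted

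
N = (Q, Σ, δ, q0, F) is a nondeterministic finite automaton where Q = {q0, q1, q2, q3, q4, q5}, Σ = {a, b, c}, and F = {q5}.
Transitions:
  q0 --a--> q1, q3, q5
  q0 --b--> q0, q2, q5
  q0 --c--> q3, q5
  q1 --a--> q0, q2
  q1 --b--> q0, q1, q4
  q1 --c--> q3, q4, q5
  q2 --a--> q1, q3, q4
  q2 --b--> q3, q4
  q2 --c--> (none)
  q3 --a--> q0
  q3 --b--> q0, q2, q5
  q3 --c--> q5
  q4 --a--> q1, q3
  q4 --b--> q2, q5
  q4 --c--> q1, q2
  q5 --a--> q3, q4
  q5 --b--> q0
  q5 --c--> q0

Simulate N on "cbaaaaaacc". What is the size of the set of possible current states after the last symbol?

Start: {q0}
read c: {q3, q5}
read b: {q0, q2, q5}
read a: {q1, q3, q4, q5}
read a: {q0, q1, q2, q3, q4}
read a: {q0, q1, q2, q3, q4, q5}
read a: {q0, q1, q2, q3, q4, q5}
read a: {q0, q1, q2, q3, q4, q5}
read a: {q0, q1, q2, q3, q4, q5}
read c: {q0, q1, q2, q3, q4, q5}
read c: {q0, q1, q2, q3, q4, q5}
Final reachable set {q0, q1, q2, q3, q4, q5} has 6 states.

6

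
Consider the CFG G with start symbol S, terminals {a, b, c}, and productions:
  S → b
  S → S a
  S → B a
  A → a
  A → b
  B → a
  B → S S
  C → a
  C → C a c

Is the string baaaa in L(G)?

S ⇒ Sa ⇒ Saa ⇒ Saaa ⇒ Saaaa ⇒ baaaa

yes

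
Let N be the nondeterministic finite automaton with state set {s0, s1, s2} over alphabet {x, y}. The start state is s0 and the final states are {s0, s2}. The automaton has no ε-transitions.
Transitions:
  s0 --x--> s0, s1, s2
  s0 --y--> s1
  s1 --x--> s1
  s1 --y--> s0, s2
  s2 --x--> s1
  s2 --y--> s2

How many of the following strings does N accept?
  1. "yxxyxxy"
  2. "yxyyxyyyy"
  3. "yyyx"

"yxxyxxy": accepted
"yxyyxyyyy": accepted
"yyyx": rejected

2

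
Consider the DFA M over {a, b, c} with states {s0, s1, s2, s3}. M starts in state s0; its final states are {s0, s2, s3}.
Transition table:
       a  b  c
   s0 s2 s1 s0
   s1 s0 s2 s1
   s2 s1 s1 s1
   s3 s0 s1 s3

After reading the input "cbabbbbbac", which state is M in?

s0 --c--> s0
s0 --b--> s1
s1 --a--> s0
s0 --b--> s1
s1 --b--> s2
s2 --b--> s1
s1 --b--> s2
s2 --b--> s1
s1 --a--> s0
s0 --c--> s0

s0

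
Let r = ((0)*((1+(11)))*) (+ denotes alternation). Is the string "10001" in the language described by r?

no

No split of 10001 into u·v has (0)* matching u and ((1+(11)))* matching v.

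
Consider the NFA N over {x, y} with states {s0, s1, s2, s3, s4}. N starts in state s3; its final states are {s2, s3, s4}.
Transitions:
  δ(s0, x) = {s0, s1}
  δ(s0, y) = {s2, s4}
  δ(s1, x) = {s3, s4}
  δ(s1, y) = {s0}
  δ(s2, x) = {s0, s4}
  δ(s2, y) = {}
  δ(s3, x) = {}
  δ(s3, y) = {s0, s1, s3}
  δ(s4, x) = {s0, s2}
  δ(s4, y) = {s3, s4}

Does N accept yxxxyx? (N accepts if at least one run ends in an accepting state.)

Start: {s3}
read y: {s0, s1, s3}
read x: {s0, s1, s3, s4}
read x: {s0, s1, s2, s3, s4}
read x: {s0, s1, s2, s3, s4}
read y: {s0, s1, s2, s3, s4}
read x: {s0, s1, s2, s3, s4}
Reachable ∩ accepting = {s2, s3, s4} — nonempty.

accepted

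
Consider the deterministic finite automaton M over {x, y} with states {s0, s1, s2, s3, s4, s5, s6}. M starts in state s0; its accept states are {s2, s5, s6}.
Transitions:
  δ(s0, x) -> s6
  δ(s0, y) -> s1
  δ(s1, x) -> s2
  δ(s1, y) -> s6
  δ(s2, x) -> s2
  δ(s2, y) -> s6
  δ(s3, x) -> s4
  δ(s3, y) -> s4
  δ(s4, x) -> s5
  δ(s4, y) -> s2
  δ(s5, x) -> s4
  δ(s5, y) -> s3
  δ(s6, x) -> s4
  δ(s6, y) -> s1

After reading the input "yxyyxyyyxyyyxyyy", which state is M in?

s0 --y--> s1
s1 --x--> s2
s2 --y--> s6
s6 --y--> s1
s1 --x--> s2
s2 --y--> s6
s6 --y--> s1
s1 --y--> s6
s6 --x--> s4
s4 --y--> s2
s2 --y--> s6
s6 --y--> s1
s1 --x--> s2
s2 --y--> s6
s6 --y--> s1
s1 --y--> s6

s6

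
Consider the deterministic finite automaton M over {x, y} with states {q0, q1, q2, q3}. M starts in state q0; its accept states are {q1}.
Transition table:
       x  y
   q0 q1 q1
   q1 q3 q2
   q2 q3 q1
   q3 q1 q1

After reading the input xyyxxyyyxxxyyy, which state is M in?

q1

q0 --x--> q1
q1 --y--> q2
q2 --y--> q1
q1 --x--> q3
q3 --x--> q1
q1 --y--> q2
q2 --y--> q1
q1 --y--> q2
q2 --x--> q3
q3 --x--> q1
q1 --x--> q3
q3 --y--> q1
q1 --y--> q2
q2 --y--> q1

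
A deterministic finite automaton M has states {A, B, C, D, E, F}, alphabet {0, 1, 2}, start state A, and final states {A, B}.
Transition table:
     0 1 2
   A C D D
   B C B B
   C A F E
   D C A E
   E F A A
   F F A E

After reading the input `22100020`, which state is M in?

F

A --2--> D
D --2--> E
E --1--> A
A --0--> C
C --0--> A
A --0--> C
C --2--> E
E --0--> F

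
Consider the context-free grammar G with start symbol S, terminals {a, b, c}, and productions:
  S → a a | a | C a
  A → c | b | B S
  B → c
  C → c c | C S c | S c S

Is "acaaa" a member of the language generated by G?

S ⇒ Ca ⇒ ScSa ⇒ acSa ⇒ acaaa

yes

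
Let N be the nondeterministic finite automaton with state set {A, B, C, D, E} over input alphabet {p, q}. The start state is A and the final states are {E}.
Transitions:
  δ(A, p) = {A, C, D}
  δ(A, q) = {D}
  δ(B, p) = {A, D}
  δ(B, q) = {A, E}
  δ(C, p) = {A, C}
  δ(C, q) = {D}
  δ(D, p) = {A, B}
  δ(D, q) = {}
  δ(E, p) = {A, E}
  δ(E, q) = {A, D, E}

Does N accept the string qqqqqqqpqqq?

rejected

Start: {A}
read q: {D}
read q: {}
The reachable set is empty and stays empty for the remaining 9 symbols.
Reachable ∩ accepting = {} — empty.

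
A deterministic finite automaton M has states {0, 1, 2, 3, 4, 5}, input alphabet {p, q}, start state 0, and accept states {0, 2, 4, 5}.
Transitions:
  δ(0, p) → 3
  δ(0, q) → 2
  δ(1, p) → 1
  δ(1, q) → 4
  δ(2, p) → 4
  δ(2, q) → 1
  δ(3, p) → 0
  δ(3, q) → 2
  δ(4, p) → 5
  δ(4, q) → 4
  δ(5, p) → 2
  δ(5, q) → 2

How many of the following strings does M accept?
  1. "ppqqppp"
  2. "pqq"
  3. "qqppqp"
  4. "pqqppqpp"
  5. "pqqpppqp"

"ppqqppp": rejected
"pqq": rejected
"qqppqp": accepted
"pqqppqpp": accepted
"pqqpppqp": accepted

3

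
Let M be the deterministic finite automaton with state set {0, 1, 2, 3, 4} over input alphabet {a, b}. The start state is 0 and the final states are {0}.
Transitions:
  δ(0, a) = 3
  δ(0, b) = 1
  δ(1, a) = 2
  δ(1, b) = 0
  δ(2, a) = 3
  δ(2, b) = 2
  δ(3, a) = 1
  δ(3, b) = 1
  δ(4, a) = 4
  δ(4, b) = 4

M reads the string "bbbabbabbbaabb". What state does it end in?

0 --b--> 1
1 --b--> 0
0 --b--> 1
1 --a--> 2
2 --b--> 2
2 --b--> 2
2 --a--> 3
3 --b--> 1
1 --b--> 0
0 --b--> 1
1 --a--> 2
2 --a--> 3
3 --b--> 1
1 --b--> 0

0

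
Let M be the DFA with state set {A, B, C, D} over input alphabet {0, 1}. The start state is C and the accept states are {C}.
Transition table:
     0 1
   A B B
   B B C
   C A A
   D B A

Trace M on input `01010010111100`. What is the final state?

C --0--> A
A --1--> B
B --0--> B
B --1--> C
C --0--> A
A --0--> B
B --1--> C
C --0--> A
A --1--> B
B --1--> C
C --1--> A
A --1--> B
B --0--> B
B --0--> B

B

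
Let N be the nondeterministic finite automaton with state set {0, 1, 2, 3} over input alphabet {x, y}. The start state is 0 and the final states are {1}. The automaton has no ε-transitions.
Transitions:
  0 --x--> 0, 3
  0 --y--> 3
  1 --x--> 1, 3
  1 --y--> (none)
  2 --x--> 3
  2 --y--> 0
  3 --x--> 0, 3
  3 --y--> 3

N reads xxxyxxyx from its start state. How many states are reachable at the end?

2

Start: {0}
read x: {0, 3}
read x: {0, 3}
read x: {0, 3}
read y: {3}
read x: {0, 3}
read x: {0, 3}
read y: {3}
read x: {0, 3}
Final reachable set {0, 3} has 2 states.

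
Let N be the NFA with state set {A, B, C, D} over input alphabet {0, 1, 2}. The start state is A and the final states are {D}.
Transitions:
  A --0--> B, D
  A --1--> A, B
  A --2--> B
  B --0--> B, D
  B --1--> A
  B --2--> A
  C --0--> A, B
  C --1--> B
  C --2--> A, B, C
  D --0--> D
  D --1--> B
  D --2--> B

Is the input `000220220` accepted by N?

accepted

Start: {A}
read 0: {B, D}
read 0: {B, D}
read 0: {B, D}
read 2: {A, B}
read 2: {A, B}
read 0: {B, D}
read 2: {A, B}
read 2: {A, B}
read 0: {B, D}
Reachable ∩ accepting = {D} — nonempty.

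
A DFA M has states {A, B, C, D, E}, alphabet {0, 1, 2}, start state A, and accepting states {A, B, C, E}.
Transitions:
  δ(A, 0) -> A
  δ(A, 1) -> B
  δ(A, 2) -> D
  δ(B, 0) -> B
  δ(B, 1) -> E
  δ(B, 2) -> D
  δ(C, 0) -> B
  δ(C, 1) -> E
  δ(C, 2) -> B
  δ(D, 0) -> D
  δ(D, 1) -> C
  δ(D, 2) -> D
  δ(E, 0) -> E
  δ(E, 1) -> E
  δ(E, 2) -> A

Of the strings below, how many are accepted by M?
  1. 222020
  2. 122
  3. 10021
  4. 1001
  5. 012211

3

222020: rejected
122: rejected
10021: accepted
1001: accepted
012211: accepted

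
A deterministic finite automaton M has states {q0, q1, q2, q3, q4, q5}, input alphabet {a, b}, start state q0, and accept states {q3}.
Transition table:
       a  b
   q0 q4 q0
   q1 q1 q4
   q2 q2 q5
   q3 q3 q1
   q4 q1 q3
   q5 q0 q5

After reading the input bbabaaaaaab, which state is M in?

q0 --b--> q0
q0 --b--> q0
q0 --a--> q4
q4 --b--> q3
q3 --a--> q3
q3 --a--> q3
q3 --a--> q3
q3 --a--> q3
q3 --a--> q3
q3 --a--> q3
q3 --b--> q1

q1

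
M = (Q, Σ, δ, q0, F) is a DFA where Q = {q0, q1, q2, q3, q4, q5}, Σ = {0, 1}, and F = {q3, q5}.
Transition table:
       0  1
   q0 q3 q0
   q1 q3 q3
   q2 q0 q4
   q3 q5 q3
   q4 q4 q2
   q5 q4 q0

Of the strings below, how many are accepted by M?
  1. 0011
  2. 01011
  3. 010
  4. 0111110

2

0011: rejected
01011: rejected
010: accepted
0111110: accepted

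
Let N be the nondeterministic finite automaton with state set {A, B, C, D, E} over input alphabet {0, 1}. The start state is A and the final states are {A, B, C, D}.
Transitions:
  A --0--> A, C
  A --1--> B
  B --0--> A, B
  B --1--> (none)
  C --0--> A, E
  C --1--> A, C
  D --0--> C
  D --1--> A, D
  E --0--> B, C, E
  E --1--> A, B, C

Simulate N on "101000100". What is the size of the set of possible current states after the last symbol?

Start: {A}
read 1: {B}
read 0: {A, B}
read 1: {B}
read 0: {A, B}
read 0: {A, B, C}
read 0: {A, B, C, E}
read 1: {A, B, C}
read 0: {A, B, C, E}
read 0: {A, B, C, E}
Final reachable set {A, B, C, E} has 4 states.

4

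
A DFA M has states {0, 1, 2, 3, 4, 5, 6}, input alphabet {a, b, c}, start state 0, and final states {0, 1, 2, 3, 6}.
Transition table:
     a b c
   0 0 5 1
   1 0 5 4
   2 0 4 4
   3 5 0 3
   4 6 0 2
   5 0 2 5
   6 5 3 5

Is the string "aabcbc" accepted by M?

rejected

0 --a--> 0
0 --a--> 0
0 --b--> 5
5 --c--> 5
5 --b--> 2
2 --c--> 4
End in state 4, which is not an accepting state.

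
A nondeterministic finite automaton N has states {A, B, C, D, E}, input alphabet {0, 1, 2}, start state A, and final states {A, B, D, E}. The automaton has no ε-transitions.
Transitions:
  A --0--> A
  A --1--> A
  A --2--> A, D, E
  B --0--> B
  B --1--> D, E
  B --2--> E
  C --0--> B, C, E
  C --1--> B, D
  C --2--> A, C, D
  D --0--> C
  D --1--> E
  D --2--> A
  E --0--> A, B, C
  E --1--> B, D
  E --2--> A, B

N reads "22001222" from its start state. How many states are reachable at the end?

4

Start: {A}
read 2: {A, D, E}
read 2: {A, B, D, E}
read 0: {A, B, C}
read 0: {A, B, C, E}
read 1: {A, B, D, E}
read 2: {A, B, D, E}
read 2: {A, B, D, E}
read 2: {A, B, D, E}
Final reachable set {A, B, D, E} has 4 states.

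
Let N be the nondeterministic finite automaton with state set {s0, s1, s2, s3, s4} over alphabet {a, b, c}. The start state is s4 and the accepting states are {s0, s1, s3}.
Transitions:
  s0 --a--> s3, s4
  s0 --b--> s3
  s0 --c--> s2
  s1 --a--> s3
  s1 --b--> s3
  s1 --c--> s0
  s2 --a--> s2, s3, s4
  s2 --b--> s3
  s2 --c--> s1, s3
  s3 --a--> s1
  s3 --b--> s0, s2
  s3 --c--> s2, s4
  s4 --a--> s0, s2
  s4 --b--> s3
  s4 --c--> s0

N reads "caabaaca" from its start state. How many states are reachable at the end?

4

Start: {s4}
read c: {s0}
read a: {s3, s4}
read a: {s0, s1, s2}
read b: {s3}
read a: {s1}
read a: {s3}
read c: {s2, s4}
read a: {s0, s2, s3, s4}
Final reachable set {s0, s2, s3, s4} has 4 states.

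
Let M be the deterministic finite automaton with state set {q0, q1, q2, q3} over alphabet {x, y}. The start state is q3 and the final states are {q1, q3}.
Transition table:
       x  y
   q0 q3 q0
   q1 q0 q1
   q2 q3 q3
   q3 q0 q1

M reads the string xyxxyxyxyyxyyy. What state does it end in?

q3 --x--> q0
q0 --y--> q0
q0 --x--> q3
q3 --x--> q0
q0 --y--> q0
q0 --x--> q3
q3 --y--> q1
q1 --x--> q0
q0 --y--> q0
q0 --y--> q0
q0 --x--> q3
q3 --y--> q1
q1 --y--> q1
q1 --y--> q1

q1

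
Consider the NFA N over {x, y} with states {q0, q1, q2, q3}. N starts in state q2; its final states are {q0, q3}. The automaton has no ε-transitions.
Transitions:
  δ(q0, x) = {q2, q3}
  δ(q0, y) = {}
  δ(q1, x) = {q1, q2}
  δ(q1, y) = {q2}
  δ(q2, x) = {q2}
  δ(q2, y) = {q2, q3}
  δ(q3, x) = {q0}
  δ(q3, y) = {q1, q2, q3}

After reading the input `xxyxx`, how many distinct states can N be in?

2

Start: {q2}
read x: {q2}
read x: {q2}
read y: {q2, q3}
read x: {q0, q2}
read x: {q2, q3}
Final reachable set {q2, q3} has 2 states.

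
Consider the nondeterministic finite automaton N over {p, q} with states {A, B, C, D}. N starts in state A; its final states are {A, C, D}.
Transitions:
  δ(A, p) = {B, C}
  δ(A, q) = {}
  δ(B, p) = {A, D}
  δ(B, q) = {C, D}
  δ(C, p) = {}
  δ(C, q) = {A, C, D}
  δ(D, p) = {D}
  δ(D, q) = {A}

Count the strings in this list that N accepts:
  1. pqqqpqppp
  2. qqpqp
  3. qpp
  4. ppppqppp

2

pqqqpqppp: accepted
qqpqp: rejected
qpp: rejected
ppppqppp: accepted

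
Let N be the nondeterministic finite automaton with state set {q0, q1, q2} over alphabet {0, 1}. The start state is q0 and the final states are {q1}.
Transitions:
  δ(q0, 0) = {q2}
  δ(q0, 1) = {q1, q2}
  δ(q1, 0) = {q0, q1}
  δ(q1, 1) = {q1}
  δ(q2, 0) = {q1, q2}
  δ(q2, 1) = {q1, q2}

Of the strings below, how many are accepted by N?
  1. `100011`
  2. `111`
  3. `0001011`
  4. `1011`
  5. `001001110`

`100011`: accepted
`111`: accepted
`0001011`: accepted
`1011`: accepted
`001001110`: accepted

5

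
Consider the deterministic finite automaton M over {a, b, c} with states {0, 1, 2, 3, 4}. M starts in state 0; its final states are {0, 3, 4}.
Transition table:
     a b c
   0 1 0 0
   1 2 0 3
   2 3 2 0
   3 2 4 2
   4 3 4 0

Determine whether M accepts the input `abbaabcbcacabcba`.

rejected

0 --a--> 1
1 --b--> 0
0 --b--> 0
0 --a--> 1
1 --a--> 2
2 --b--> 2
2 --c--> 0
0 --b--> 0
0 --c--> 0
0 --a--> 1
1 --c--> 3
3 --a--> 2
2 --b--> 2
2 --c--> 0
0 --b--> 0
0 --a--> 1
End in state 1, which is not an accepting state.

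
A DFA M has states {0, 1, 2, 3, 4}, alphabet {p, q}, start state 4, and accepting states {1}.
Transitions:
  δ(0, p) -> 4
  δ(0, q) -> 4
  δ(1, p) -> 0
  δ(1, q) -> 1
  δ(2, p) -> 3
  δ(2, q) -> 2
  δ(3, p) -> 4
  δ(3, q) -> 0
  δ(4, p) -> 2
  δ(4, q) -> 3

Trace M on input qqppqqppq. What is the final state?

3

4 --q--> 3
3 --q--> 0
0 --p--> 4
4 --p--> 2
2 --q--> 2
2 --q--> 2
2 --p--> 3
3 --p--> 4
4 --q--> 3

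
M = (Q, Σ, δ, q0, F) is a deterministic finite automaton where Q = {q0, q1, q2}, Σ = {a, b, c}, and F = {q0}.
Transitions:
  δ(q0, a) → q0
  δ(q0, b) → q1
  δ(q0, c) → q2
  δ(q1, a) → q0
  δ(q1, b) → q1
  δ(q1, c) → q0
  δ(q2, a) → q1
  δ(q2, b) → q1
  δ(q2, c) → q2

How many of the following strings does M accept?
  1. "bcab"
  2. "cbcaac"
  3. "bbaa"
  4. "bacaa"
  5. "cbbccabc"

"bcab": rejected
"cbcaac": rejected
"bbaa": accepted
"bacaa": accepted
"cbbccabc": accepted

3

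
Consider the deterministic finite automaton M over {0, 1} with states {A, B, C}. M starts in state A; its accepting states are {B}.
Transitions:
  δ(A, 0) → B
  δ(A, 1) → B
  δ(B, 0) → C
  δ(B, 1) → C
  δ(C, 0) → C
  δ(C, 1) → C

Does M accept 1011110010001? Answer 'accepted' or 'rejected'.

rejected

A --1--> B
B --0--> C
C --1--> C
C --1--> C
C --1--> C
C --1--> C
C --0--> C
C --0--> C
C --1--> C
C --0--> C
C --0--> C
C --0--> C
C --1--> C
End in state C, which is not an accepting state.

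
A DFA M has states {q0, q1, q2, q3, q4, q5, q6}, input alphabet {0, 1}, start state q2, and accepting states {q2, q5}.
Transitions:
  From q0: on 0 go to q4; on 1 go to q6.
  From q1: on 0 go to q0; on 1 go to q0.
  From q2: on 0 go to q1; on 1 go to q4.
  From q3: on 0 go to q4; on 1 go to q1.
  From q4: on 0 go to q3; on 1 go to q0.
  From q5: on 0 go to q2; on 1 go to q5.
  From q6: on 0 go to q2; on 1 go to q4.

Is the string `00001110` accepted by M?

q2 --0--> q1
q1 --0--> q0
q0 --0--> q4
q4 --0--> q3
q3 --1--> q1
q1 --1--> q0
q0 --1--> q6
q6 --0--> q2
End in state q2, which is an accepting state.

accepted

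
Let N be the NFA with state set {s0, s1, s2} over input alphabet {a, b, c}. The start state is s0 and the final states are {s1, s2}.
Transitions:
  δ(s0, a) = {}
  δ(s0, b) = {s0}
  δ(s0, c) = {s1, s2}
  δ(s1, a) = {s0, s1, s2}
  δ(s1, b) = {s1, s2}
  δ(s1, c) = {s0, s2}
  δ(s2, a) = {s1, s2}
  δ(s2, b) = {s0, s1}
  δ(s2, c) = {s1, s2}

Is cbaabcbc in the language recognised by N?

accepted

Start: {s0}
read c: {s1, s2}
read b: {s0, s1, s2}
read a: {s0, s1, s2}
read a: {s0, s1, s2}
read b: {s0, s1, s2}
read c: {s0, s1, s2}
read b: {s0, s1, s2}
read c: {s0, s1, s2}
Reachable ∩ accepting = {s1, s2} — nonempty.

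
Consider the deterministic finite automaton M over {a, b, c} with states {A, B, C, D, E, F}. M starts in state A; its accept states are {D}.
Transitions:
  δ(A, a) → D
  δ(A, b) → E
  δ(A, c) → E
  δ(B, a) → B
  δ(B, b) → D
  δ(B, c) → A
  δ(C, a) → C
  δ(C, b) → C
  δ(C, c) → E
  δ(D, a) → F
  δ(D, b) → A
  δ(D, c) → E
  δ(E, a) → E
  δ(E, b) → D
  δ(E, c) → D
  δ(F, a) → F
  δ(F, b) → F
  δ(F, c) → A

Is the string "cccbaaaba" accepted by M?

rejected

A --c--> E
E --c--> D
D --c--> E
E --b--> D
D --a--> F
F --a--> F
F --a--> F
F --b--> F
F --a--> F
End in state F, which is not an accepting state.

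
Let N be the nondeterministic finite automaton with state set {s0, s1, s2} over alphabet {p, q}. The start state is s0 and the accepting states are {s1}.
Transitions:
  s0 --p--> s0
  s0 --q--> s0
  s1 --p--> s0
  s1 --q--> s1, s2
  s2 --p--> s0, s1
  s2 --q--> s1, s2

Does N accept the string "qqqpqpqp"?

Start: {s0}
read q: {s0}
read q: {s0}
read q: {s0}
read p: {s0}
read q: {s0}
read p: {s0}
read q: {s0}
read p: {s0}
Reachable ∩ accepting = {} — empty.

rejected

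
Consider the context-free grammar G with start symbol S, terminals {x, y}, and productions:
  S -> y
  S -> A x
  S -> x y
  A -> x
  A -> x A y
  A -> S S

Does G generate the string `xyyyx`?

yes

S ⇒ Ax ⇒ xAyx ⇒ xSSyx ⇒ xySyx ⇒ xyyyx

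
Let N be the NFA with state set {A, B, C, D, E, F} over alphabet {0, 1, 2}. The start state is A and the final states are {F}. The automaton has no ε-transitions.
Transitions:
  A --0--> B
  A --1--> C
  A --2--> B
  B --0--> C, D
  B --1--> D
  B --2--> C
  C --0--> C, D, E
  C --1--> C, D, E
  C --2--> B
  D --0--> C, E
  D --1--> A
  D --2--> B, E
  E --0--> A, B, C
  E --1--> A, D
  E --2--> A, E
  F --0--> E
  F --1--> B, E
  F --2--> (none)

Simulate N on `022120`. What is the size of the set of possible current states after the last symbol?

4

Start: {A}
read 0: {B}
read 2: {C}
read 2: {B}
read 1: {D}
read 2: {B, E}
read 0: {A, B, C, D}
Final reachable set {A, B, C, D} has 4 states.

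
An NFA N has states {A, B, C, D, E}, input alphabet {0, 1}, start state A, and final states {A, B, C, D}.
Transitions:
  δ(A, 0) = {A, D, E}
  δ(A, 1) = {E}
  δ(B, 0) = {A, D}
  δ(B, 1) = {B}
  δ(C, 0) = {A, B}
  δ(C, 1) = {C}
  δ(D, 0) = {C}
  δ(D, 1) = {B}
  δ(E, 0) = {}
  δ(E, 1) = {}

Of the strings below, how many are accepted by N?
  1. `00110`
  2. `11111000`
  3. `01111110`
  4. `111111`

`00110`: accepted
`11111000`: rejected
`01111110`: accepted
`111111`: rejected

2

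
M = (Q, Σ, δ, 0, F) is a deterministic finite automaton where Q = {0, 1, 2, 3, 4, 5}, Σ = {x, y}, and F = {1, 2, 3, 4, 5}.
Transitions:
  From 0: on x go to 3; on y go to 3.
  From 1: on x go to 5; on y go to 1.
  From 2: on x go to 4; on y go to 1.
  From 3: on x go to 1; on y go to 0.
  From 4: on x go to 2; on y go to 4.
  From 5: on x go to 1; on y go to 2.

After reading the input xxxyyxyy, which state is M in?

1

0 --x--> 3
3 --x--> 1
1 --x--> 5
5 --y--> 2
2 --y--> 1
1 --x--> 5
5 --y--> 2
2 --y--> 1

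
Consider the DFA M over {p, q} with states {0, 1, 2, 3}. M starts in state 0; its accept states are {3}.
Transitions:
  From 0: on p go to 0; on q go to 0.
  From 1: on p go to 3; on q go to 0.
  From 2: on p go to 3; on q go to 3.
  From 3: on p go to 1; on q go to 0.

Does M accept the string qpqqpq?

rejected

0 --q--> 0
0 --p--> 0
0 --q--> 0
0 --q--> 0
0 --p--> 0
0 --q--> 0
End in state 0, which is not an accepting state.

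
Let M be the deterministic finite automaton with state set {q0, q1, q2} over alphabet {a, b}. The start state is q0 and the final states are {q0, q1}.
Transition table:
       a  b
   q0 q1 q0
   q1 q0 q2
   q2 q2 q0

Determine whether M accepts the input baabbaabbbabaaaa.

q0 --b--> q0
q0 --a--> q1
q1 --a--> q0
q0 --b--> q0
q0 --b--> q0
q0 --a--> q1
q1 --a--> q0
q0 --b--> q0
q0 --b--> q0
q0 --b--> q0
q0 --a--> q1
q1 --b--> q2
q2 --a--> q2
q2 --a--> q2
q2 --a--> q2
q2 --a--> q2
End in state q2, which is not an accepting state.

rejected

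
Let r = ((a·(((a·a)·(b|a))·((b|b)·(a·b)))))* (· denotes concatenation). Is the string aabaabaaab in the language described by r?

aabaabaaab cannot be split into zero or more pieces each matching (a·(((a·a)·(b|a))·((b|b)·(a·b)))).

no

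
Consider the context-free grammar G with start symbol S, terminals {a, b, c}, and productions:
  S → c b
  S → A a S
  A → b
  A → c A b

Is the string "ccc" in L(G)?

no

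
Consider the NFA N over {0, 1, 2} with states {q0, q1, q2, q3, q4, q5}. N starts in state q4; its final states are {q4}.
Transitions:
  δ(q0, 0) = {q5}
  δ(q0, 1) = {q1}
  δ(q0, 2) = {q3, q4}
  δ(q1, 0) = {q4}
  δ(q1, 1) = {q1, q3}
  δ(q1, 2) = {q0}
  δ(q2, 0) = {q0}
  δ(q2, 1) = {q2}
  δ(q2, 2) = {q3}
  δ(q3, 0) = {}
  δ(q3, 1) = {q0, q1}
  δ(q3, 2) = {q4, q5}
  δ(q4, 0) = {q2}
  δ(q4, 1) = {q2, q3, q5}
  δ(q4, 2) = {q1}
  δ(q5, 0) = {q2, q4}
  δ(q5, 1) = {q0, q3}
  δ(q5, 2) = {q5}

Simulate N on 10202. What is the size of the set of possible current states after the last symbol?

Start: {q4}
read 1: {q2, q3, q5}
read 0: {q0, q2, q4}
read 2: {q1, q3, q4}
read 0: {q2, q4}
read 2: {q1, q3}
Final reachable set {q1, q3} has 2 states.

2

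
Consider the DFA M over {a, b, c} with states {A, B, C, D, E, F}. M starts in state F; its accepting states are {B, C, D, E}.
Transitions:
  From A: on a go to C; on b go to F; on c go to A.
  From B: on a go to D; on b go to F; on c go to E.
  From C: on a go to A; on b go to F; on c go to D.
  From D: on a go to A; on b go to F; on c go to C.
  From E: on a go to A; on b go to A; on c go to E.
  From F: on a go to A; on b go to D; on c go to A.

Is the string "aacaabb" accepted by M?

accepted

F --a--> A
A --a--> C
C --c--> D
D --a--> A
A --a--> C
C --b--> F
F --b--> D
End in state D, which is an accepting state.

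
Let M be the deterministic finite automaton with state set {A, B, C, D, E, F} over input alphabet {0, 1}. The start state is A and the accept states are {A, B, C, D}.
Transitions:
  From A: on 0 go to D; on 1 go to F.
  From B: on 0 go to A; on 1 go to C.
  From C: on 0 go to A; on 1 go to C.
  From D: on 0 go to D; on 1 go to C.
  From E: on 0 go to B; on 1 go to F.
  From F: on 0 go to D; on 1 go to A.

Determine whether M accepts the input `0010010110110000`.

A --0--> D
D --0--> D
D --1--> C
C --0--> A
A --0--> D
D --1--> C
C --0--> A
A --1--> F
F --1--> A
A --0--> D
D --1--> C
C --1--> C
C --0--> A
A --0--> D
D --0--> D
D --0--> D
End in state D, which is an accepting state.

accepted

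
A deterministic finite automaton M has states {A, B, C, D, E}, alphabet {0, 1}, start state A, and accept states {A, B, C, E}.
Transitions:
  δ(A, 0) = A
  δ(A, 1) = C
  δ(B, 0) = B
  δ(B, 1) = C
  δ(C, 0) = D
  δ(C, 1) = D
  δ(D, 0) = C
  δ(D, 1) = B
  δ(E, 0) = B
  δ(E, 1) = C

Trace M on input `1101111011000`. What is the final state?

B

A --1--> C
C --1--> D
D --0--> C
C --1--> D
D --1--> B
B --1--> C
C --1--> D
D --0--> C
C --1--> D
D --1--> B
B --0--> B
B --0--> B
B --0--> B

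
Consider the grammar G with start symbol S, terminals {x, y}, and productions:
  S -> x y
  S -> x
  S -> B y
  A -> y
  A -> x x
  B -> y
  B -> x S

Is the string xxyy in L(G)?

S ⇒ By ⇒ xSy ⇒ xxyy

yes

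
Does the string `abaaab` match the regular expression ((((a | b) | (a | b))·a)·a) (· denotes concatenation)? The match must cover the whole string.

No split of abaaab into u·v has (((a|b)|(a|b))·a) matching u and a matching v.

no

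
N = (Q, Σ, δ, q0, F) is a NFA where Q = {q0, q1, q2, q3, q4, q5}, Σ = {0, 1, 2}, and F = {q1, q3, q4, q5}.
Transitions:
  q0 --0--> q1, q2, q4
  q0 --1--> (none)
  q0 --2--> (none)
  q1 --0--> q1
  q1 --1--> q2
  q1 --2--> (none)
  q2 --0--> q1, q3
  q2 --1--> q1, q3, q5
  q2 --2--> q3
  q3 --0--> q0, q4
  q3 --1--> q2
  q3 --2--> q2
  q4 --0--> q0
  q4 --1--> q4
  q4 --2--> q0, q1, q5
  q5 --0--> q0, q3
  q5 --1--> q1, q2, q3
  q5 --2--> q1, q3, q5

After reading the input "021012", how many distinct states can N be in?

4

Start: {q0}
read 0: {q1, q2, q4}
read 2: {q0, q1, q3, q5}
read 1: {q1, q2, q3}
read 0: {q0, q1, q3, q4}
read 1: {q2, q4}
read 2: {q0, q1, q3, q5}
Final reachable set {q0, q1, q3, q5} has 4 states.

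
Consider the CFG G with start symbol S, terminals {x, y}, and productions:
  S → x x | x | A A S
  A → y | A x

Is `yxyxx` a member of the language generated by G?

yes

S ⇒ AAS ⇒ AxAS ⇒ yxAS ⇒ yxAxS ⇒ yxyxS ⇒ yxyxx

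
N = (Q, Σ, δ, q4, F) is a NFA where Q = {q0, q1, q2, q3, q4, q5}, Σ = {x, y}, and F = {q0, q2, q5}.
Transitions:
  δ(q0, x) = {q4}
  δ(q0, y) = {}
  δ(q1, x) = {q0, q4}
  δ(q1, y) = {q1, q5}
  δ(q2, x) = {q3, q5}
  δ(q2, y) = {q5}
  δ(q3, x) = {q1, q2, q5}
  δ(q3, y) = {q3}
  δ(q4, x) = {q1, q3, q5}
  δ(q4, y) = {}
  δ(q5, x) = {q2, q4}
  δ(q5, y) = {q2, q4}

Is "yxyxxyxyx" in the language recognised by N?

rejected

Start: {q4}
read y: {}
The reachable set is empty and stays empty for the remaining 8 symbols.
Reachable ∩ accepting = {} — empty.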